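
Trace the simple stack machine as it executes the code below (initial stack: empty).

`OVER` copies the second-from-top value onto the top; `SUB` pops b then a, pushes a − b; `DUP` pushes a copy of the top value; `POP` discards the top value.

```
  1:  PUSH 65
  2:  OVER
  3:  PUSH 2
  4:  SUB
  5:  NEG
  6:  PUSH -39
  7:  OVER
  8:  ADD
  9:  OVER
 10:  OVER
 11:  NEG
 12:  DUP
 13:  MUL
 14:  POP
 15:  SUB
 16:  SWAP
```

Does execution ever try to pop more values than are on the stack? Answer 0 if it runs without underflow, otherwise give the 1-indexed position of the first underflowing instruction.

PUSH 65  [65]
OVER  — needs 2 operands, stack has 1 → underflow

2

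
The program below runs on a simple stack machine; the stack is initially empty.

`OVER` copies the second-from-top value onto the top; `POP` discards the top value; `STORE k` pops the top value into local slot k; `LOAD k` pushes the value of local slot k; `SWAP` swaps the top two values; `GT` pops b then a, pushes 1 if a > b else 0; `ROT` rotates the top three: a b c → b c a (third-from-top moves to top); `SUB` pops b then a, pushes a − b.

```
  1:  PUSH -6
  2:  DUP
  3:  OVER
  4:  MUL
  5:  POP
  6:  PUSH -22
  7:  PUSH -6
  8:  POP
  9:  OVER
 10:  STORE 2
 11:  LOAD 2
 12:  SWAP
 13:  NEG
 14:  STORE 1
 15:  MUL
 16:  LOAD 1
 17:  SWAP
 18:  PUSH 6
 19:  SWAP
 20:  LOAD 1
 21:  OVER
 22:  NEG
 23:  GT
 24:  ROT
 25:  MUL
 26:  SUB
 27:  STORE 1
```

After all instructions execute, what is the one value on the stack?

22

PUSH -6  → -6
DUP      → -6 -6
OVER     → -6 -6 -6
MUL      → -6 36
POP      → -6
PUSH -22 → -6 -22
PUSH -6  → -6 -22 -6
POP      → -6 -22
OVER     → -6 -22 -6
STORE 2  → -6 -22
LOAD 2   → -6 -22 -6
SWAP     → -6 -6 -22
NEG      → -6 -6 22
STORE 1  → -6 -6
MUL      → 36
LOAD 1   → 36 22
SWAP     → 22 36
PUSH 6   → 22 36 6
SWAP     → 22 6 36
LOAD 1   → 22 6 36 22
OVER     → 22 6 36 22 36
NEG      → 22 6 36 22 -36
GT       → 22 6 36 1
ROT      → 22 36 1 6
MUL      → 22 36 6
SUB      → 22 30
STORE 1  → 22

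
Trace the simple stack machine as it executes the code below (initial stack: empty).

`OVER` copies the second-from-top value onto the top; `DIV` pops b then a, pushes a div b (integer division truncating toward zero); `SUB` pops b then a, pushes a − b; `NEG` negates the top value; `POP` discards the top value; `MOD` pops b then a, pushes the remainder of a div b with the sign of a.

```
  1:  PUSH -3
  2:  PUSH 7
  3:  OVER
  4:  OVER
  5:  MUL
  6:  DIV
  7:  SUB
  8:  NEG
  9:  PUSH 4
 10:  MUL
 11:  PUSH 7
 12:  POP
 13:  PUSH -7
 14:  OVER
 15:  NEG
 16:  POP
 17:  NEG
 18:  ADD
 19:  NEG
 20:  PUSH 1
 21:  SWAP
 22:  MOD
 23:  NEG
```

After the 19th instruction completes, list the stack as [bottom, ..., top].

[-19]

PUSH -3 → -3
PUSH 7  → -3 7
OVER    → -3 7 -3
OVER    → -3 7 -3 7
MUL     → -3 7 -21
DIV     → -3 0
SUB     → -3
NEG     → 3
PUSH 4  → 3 4
MUL     → 12
PUSH 7  → 12 7
POP     → 12
PUSH -7 → 12 -7
OVER    → 12 -7 12
NEG     → 12 -7 -12
POP     → 12 -7
NEG     → 12 7
ADD     → 19
NEG     → -19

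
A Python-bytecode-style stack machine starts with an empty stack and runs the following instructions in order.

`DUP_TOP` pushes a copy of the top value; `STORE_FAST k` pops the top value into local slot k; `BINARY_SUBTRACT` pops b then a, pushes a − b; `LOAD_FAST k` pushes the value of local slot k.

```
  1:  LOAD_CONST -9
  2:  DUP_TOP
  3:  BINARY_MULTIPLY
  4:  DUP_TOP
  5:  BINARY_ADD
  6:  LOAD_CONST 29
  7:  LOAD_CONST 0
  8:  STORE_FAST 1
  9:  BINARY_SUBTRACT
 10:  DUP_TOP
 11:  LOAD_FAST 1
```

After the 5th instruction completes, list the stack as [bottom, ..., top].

LOAD_CONST -9    -9
DUP_TOP          -9 -9
BINARY_MULTIPLY  81
DUP_TOP          81 81
BINARY_ADD       162

[162]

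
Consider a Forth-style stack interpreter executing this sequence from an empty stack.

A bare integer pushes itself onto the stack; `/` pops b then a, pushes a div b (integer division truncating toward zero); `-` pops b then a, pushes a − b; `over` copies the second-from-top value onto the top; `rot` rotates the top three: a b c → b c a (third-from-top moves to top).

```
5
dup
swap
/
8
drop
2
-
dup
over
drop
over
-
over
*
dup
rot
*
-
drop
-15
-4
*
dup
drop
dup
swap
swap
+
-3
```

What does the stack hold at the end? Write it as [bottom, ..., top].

[120, -3]

5     5
dup   5 5
swap  5 5
/     1
8     1 8
drop  1
2     1 2
-     -1
dup   -1 -1
over  -1 -1 -1
drop  -1 -1
over  -1 -1 -1
-     -1 0
over  -1 0 -1
*     -1 0
dup   -1 0 0
rot   0 0 -1
*     0 0
-     0
drop  (empty)
-15   -15
-4    -15 -4
*     60
dup   60 60
drop  60
dup   60 60
swap  60 60
swap  60 60
+     120
-3    120 -3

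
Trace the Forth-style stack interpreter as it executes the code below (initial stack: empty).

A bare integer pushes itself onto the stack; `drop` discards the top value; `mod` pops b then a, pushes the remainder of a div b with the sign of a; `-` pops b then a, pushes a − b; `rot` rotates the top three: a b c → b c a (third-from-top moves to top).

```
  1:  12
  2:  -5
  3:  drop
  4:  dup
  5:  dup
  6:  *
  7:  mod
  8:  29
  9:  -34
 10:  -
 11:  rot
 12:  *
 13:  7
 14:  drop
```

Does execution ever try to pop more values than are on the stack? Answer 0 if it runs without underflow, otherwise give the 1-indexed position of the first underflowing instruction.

12   -> 12
-5   -> 12 -5
drop -> 12
dup  -> 12 12
dup  -> 12 12 12
*    -> 12 144
mod  -> 12
29   -> 12 29
-34  -> 12 29 -34
-    -> 12 63
rot  — needs 3 operands, stack has 2 → underflow

11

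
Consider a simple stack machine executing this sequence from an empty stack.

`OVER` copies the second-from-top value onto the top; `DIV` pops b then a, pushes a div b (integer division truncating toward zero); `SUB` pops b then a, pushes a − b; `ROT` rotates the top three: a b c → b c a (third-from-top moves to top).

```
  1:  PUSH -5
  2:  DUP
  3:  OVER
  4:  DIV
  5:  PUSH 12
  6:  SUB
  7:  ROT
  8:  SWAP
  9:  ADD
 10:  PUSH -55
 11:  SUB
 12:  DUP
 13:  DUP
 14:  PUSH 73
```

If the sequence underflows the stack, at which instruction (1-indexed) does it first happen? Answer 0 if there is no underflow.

PUSH -5 → [-5]
DUP     → [-5, -5]
OVER    → [-5, -5, -5]
DIV     → [-5, 1]
PUSH 12 → [-5, 1, 12]
SUB     → [-5, -11]
ROT  — needs 3 operands, stack has 2 → underflow

7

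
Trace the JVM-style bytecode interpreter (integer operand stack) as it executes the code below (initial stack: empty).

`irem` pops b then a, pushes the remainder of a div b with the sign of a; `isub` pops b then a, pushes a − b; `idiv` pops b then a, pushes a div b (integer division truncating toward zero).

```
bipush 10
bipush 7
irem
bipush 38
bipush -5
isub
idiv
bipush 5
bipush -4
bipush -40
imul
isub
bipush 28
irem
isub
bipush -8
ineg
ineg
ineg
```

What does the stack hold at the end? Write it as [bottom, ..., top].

bipush 10  : 10
bipush 7   : 10 7
irem       : 3
bipush 38  : 3 38
bipush -5  : 3 38 -5
isub       : 3 43
idiv       : 0
bipush 5   : 0 5
bipush -4  : 0 5 -4
bipush -40 : 0 5 -4 -40
imul       : 0 5 160
isub       : 0 -155
bipush 28  : 0 -155 28
irem       : 0 -15
isub       : 15
bipush -8  : 15 -8
ineg       : 15 8
ineg       : 15 -8
ineg       : 15 8

[15, 8]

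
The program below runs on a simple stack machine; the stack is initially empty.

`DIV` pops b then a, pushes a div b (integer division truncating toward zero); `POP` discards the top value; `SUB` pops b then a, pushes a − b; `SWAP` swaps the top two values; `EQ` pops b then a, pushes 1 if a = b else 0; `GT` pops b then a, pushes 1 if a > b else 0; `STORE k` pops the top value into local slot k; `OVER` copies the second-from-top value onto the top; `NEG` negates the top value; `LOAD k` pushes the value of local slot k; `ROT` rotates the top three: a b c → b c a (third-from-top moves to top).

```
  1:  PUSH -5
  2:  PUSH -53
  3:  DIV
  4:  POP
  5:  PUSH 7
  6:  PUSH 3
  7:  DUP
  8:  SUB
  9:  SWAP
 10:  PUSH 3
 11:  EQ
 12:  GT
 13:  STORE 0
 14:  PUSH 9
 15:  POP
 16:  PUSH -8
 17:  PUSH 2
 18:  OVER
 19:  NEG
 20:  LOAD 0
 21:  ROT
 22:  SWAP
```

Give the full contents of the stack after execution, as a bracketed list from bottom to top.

PUSH -5  : -5
PUSH -53 : -5 -53
DIV      : 0
POP      : (empty)
PUSH 7   : 7
PUSH 3   : 7 3
DUP      : 7 3 3
SUB      : 7 0
SWAP     : 0 7
PUSH 3   : 0 7 3
EQ       : 0 0
GT       : 0
STORE 0  : (empty)
PUSH 9   : 9
POP      : (empty)
PUSH -8  : -8
PUSH 2   : -8 2
OVER     : -8 2 -8
NEG      : -8 2 8
LOAD 0   : -8 2 8 0
ROT      : -8 8 0 2
SWAP     : -8 8 2 0

[-8, 8, 2, 0]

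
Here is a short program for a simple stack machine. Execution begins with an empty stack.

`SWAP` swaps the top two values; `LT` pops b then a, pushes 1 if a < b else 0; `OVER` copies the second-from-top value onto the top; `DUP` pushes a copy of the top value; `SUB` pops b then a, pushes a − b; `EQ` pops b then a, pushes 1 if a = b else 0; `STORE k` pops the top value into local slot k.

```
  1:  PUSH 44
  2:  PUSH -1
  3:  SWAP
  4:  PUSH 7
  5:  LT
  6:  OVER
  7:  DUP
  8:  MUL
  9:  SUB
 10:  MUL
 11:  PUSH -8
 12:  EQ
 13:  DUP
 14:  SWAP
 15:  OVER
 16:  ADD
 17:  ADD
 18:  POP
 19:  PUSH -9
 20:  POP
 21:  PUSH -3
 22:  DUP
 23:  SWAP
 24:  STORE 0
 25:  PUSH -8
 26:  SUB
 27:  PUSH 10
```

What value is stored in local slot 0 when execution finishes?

PUSH 44  44
PUSH -1  44 -1
SWAP     -1 44
PUSH 7   -1 44 7
LT       -1 0
OVER     -1 0 -1
DUP      -1 0 -1 -1
MUL      -1 0 1
SUB      -1 -1
MUL      1
PUSH -8  1 -8
EQ       0
DUP      0 0
SWAP     0 0
OVER     0 0 0
ADD      0 0
ADD      0
POP      (empty)
PUSH -9  -9
POP      (empty)
PUSH -3  -3
DUP      -3 -3
SWAP     -3 -3
STORE 0  -3
PUSH -8  -3 -8
SUB      5
PUSH 10  5 10

-3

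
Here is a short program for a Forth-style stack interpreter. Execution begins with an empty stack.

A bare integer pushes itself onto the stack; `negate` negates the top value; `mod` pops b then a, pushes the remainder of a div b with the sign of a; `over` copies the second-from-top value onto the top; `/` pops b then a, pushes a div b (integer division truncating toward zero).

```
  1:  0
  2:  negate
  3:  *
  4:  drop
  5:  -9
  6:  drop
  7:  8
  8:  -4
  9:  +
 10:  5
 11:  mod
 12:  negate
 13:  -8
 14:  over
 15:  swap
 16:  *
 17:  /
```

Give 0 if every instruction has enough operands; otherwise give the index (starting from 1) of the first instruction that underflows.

0      : 0
negate : 0
*  — needs 2 operands, stack has 1 → underflow

3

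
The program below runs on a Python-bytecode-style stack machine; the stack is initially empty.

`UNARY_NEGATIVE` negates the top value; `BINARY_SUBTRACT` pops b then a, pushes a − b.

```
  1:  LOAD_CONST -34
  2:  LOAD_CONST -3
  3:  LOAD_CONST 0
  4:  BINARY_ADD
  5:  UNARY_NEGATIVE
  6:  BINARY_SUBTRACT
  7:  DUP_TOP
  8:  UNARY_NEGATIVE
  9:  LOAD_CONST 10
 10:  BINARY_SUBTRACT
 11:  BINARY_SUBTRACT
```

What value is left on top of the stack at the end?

-64

LOAD_CONST -34  -> -34
LOAD_CONST -3   -> -34 -3
LOAD_CONST 0    -> -34 -3 0
BINARY_ADD      -> -34 -3
UNARY_NEGATIVE  -> -34 3
BINARY_SUBTRACT -> -37
DUP_TOP         -> -37 -37
UNARY_NEGATIVE  -> -37 37
LOAD_CONST 10   -> -37 37 10
BINARY_SUBTRACT -> -37 27
BINARY_SUBTRACT -> -64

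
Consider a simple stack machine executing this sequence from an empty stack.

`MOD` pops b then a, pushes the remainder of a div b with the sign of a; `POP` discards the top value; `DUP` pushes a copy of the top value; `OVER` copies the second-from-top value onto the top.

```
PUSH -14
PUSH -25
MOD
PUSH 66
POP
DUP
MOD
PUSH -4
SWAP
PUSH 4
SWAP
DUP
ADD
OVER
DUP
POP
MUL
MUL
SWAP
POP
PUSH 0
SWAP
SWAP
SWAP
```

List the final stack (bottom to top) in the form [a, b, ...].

PUSH -14 -> -14
PUSH -25 -> -14 -25
MOD      -> -14
PUSH 66  -> -14 66
POP      -> -14
DUP      -> -14 -14
MOD      -> 0
PUSH -4  -> 0 -4
SWAP     -> -4 0
PUSH 4   -> -4 0 4
SWAP     -> -4 4 0
DUP      -> -4 4 0 0
ADD      -> -4 4 0
OVER     -> -4 4 0 4
DUP      -> -4 4 0 4 4
POP      -> -4 4 0 4
MUL      -> -4 4 0
MUL      -> -4 0
SWAP     -> 0 -4
POP      -> 0
PUSH 0   -> 0 0
SWAP     -> 0 0
SWAP     -> 0 0
SWAP     -> 0 0

[0, 0]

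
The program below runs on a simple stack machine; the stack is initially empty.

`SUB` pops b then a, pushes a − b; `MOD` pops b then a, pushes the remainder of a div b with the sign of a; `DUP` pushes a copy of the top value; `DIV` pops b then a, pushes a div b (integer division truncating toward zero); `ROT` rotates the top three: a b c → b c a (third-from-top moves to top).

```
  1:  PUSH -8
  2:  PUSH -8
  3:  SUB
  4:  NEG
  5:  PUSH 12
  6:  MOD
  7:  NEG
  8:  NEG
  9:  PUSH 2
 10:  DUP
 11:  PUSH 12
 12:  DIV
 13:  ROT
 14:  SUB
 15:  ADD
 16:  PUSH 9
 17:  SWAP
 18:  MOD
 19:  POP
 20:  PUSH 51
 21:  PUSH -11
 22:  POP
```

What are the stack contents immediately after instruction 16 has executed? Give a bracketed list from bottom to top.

PUSH -8 -> -8
PUSH -8 -> -8 -8
SUB     -> 0
NEG     -> 0
PUSH 12 -> 0 12
MOD     -> 0
NEG     -> 0
NEG     -> 0
PUSH 2  -> 0 2
DUP     -> 0 2 2
PUSH 12 -> 0 2 2 12
DIV     -> 0 2 0
ROT     -> 2 0 0
SUB     -> 2 0
ADD     -> 2
PUSH 9  -> 2 9

[2, 9]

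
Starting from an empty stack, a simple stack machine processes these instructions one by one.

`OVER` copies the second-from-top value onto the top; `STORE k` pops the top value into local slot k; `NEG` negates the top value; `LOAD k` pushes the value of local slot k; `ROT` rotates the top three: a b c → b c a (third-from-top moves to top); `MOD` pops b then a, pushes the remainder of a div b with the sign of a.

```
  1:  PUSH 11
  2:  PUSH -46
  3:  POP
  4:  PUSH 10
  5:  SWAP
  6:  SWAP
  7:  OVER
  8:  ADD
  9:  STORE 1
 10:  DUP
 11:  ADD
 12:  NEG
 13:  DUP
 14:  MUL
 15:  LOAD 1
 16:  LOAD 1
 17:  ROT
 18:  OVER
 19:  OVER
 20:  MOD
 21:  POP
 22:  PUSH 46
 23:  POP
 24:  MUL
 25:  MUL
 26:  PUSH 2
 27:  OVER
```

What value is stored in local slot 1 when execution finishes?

PUSH 11  : 11
PUSH -46 : 11 -46
POP      : 11
PUSH 10  : 11 10
SWAP     : 10 11
SWAP     : 11 10
OVER     : 11 10 11
ADD      : 11 21
STORE 1  : 11
DUP      : 11 11
ADD      : 22
NEG      : -22
DUP      : -22 -22
MUL      : 484
LOAD 1   : 484 21
LOAD 1   : 484 21 21
ROT      : 21 21 484
OVER     : 21 21 484 21
OVER     : 21 21 484 21 484
MOD      : 21 21 484 21
POP      : 21 21 484
PUSH 46  : 21 21 484 46
POP      : 21 21 484
MUL      : 21 10164
MUL      : 213444
PUSH 2   : 213444 2
OVER     : 213444 2 213444

21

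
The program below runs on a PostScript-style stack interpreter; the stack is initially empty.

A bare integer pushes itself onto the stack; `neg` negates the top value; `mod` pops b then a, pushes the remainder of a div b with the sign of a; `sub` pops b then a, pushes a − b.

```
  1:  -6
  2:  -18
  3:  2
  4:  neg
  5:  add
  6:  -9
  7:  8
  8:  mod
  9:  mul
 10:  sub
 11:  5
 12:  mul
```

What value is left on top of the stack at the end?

-130

-6  : [-6]
-18 : [-6, -18]
2   : [-6, -18, 2]
neg : [-6, -18, -2]
add : [-6, -20]
-9  : [-6, -20, -9]
8   : [-6, -20, -9, 8]
mod : [-6, -20, -1]
mul : [-6, 20]
sub : [-26]
5   : [-26, 5]
mul : [-130]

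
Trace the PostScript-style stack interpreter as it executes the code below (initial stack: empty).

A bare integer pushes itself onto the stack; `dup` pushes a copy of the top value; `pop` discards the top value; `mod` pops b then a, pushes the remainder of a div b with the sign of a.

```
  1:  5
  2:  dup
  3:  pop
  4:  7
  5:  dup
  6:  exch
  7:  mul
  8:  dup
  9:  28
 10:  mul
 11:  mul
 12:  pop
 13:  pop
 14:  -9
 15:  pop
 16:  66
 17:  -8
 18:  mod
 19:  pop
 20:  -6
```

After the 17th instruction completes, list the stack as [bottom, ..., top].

5    -> 5
dup  -> 5 5
pop  -> 5
7    -> 5 7
dup  -> 5 7 7
exch -> 5 7 7
mul  -> 5 49
dup  -> 5 49 49
28   -> 5 49 49 28
mul  -> 5 49 1372
mul  -> 5 67228
pop  -> 5
pop  -> (empty)
-9   -> -9
pop  -> (empty)
66   -> 66
-8   -> 66 -8

[66, -8]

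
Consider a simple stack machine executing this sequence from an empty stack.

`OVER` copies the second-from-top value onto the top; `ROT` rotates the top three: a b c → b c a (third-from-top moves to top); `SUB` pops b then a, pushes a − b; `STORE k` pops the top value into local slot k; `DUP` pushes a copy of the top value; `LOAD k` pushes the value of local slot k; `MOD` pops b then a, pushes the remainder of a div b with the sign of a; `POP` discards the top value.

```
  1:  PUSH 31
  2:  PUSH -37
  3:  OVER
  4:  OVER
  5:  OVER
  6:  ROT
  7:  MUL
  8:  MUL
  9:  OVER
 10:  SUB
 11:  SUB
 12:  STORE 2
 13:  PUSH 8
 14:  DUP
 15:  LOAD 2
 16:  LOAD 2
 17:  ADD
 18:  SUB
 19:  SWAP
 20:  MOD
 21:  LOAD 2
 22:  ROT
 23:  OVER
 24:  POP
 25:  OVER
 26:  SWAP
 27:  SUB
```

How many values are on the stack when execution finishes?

3

PUSH 31  -> 31
PUSH -37 -> 31 -37
OVER     -> 31 -37 31
OVER     -> 31 -37 31 -37
OVER     -> 31 -37 31 -37 31
ROT      -> 31 -37 -37 31 31
MUL      -> 31 -37 -37 961
MUL      -> 31 -37 -35557
OVER     -> 31 -37 -35557 -37
SUB      -> 31 -37 -35520
SUB      -> 31 35483
STORE 2  -> 31
PUSH 8   -> 31 8
DUP      -> 31 8 8
LOAD 2   -> 31 8 8 35483
LOAD 2   -> 31 8 8 35483 35483
ADD      -> 31 8 8 70966
SUB      -> 31 8 -70958
SWAP     -> 31 -70958 8
MOD      -> 31 -6
LOAD 2   -> 31 -6 35483
ROT      -> -6 35483 31
OVER     -> -6 35483 31 35483
POP      -> -6 35483 31
OVER     -> -6 35483 31 35483
SWAP     -> -6 35483 35483 31
SUB      -> -6 35483 35452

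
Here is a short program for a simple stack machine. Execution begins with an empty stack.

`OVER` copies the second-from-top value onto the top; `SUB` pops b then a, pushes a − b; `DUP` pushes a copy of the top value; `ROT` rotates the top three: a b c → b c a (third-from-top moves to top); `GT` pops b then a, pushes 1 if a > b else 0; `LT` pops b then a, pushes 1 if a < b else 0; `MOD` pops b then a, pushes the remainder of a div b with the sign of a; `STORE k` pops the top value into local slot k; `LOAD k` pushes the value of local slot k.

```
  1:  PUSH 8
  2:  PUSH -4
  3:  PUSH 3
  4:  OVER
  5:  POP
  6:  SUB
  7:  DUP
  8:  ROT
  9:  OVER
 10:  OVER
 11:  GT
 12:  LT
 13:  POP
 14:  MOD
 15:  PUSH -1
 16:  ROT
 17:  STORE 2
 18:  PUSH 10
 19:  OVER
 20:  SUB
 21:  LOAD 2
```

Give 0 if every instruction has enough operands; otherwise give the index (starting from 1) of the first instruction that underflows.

16

PUSH 8  -> [8]
PUSH -4 -> [8, -4]
PUSH 3  -> [8, -4, 3]
OVER    -> [8, -4, 3, -4]
POP     -> [8, -4, 3]
SUB     -> [8, -7]
DUP     -> [8, -7, -7]
ROT     -> [-7, -7, 8]
OVER    -> [-7, -7, 8, -7]
OVER    -> [-7, -7, 8, -7, 8]
GT      -> [-7, -7, 8, 0]
LT      -> [-7, -7, 0]
POP     -> [-7, -7]
MOD     -> [0]
PUSH -1 -> [0, -1]
ROT  — needs 3 operands, stack has 2 → underflow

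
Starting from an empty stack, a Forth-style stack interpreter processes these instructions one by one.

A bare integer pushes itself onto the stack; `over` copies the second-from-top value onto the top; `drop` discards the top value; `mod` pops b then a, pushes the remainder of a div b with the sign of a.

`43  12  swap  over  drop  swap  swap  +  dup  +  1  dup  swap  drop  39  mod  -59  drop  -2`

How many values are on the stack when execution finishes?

3

43    43
12    43 12
swap  12 43
over  12 43 12
drop  12 43
swap  43 12
swap  12 43
+     55
dup   55 55
+     110
1     110 1
dup   110 1 1
swap  110 1 1
drop  110 1
39    110 1 39
mod   110 1
-59   110 1 -59
drop  110 1
-2    110 1 -2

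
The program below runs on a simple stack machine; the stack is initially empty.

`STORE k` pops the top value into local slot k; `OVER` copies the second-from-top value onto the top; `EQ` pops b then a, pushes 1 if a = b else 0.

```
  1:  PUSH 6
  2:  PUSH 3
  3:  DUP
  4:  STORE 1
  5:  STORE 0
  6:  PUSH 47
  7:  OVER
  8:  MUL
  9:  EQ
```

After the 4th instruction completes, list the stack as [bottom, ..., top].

[6, 3]

PUSH 6   6
PUSH 3   6 3
DUP      6 3 3
STORE 1  6 3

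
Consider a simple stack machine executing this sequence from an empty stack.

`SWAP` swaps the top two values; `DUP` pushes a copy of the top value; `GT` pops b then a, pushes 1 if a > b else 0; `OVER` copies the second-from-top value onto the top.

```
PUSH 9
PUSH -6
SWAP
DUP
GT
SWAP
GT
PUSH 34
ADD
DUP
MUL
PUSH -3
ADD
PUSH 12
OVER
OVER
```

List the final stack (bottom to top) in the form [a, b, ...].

[1222, 12, 1222, 12]

PUSH 9   9
PUSH -6  9 -6
SWAP     -6 9
DUP      -6 9 9
GT       -6 0
SWAP     0 -6
GT       1
PUSH 34  1 34
ADD      35
DUP      35 35
MUL      1225
PUSH -3  1225 -3
ADD      1222
PUSH 12  1222 12
OVER     1222 12 1222
OVER     1222 12 1222 12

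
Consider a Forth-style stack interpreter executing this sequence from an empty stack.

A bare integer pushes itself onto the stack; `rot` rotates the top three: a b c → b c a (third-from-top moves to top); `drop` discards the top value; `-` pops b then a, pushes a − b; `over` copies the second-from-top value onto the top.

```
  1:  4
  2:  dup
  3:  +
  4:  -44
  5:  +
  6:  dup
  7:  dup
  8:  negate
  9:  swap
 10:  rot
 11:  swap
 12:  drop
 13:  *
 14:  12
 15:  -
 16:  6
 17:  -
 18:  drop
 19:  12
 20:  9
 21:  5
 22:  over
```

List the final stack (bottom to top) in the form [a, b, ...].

4      → [4]
dup    → [4, 4]
+      → [8]
-44    → [8, -44]
+      → [-36]
dup    → [-36, -36]
dup    → [-36, -36, -36]
negate → [-36, -36, 36]
swap   → [-36, 36, -36]
rot    → [36, -36, -36]
swap   → [36, -36, -36]
drop   → [36, -36]
*      → [-1296]
12     → [-1296, 12]
-      → [-1308]
6      → [-1308, 6]
-      → [-1314]
drop   → []
12     → [12]
9      → [12, 9]
5      → [12, 9, 5]
over   → [12, 9, 5, 9]

[12, 9, 5, 9]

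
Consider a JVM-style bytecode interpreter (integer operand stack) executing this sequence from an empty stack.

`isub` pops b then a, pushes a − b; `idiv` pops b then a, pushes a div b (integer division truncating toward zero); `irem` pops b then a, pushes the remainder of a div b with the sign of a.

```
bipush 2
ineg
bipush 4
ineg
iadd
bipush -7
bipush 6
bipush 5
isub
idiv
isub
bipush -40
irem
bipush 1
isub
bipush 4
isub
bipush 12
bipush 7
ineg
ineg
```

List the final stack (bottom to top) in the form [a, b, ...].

[-4, 12, 7]

bipush 2    2
ineg        -2
bipush 4    -2 4
ineg        -2 -4
iadd        -6
bipush -7   -6 -7
bipush 6    -6 -7 6
bipush 5    -6 -7 6 5
isub        -6 -7 1
idiv        -6 -7
isub        1
bipush -40  1 -40
irem        1
bipush 1    1 1
isub        0
bipush 4    0 4
isub        -4
bipush 12   -4 12
bipush 7    -4 12 7
ineg        -4 12 -7
ineg        -4 12 7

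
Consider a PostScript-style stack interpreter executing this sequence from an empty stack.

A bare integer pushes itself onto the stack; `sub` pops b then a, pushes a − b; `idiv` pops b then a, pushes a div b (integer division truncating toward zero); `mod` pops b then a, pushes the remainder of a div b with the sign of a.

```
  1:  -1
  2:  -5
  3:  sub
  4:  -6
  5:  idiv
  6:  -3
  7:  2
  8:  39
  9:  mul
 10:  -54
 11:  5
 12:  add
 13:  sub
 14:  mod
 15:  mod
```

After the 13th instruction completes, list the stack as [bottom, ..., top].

[0, -3, 127]

-1   : -1
-5   : -1 -5
sub  : 4
-6   : 4 -6
idiv : 0
-3   : 0 -3
2    : 0 -3 2
39   : 0 -3 2 39
mul  : 0 -3 78
-54  : 0 -3 78 -54
5    : 0 -3 78 -54 5
add  : 0 -3 78 -49
sub  : 0 -3 127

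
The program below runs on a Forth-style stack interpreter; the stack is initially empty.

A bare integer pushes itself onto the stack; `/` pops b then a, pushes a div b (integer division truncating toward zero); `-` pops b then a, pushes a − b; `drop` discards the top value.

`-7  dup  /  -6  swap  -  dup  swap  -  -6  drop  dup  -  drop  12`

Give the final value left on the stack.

12

-7   → -7
dup  → -7 -7
/    → 1
-6   → 1 -6
swap → -6 1
-    → -7
dup  → -7 -7
swap → -7 -7
-    → 0
-6   → 0 -6
drop → 0
dup  → 0 0
-    → 0
drop → (empty)
12   → 12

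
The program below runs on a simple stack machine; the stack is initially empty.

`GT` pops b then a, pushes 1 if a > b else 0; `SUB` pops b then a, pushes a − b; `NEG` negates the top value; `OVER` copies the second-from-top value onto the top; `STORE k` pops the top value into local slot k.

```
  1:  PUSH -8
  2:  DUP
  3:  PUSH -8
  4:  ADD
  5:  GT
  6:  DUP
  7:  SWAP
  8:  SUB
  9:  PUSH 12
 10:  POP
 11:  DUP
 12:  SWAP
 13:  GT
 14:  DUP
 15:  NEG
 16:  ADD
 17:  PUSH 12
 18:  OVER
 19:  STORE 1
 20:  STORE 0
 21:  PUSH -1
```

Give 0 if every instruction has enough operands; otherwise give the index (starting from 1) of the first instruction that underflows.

PUSH -8  [-8]
DUP      [-8, -8]
PUSH -8  [-8, -8, -8]
ADD      [-8, -16]
GT       [1]
DUP      [1, 1]
SWAP     [1, 1]
SUB      [0]
PUSH 12  [0, 12]
POP      [0]
DUP      [0, 0]
SWAP     [0, 0]
GT       [0]
DUP      [0, 0]
NEG      [0, 0]
ADD      [0]
PUSH 12  [0, 12]
OVER     [0, 12, 0]
STORE 1  [0, 12]
STORE 0  [0]
PUSH -1  [0, -1]

0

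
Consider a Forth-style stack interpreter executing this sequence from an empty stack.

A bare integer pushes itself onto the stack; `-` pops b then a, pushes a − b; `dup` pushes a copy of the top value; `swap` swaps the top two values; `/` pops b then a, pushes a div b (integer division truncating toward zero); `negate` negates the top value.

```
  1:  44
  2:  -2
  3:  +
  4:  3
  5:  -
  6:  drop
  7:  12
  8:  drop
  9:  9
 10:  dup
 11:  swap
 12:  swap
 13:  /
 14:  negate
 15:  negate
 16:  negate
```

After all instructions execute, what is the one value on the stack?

-1

44     → [44]
-2     → [44, -2]
+      → [42]
3      → [42, 3]
-      → [39]
drop   → []
12     → [12]
drop   → []
9      → [9]
dup    → [9, 9]
swap   → [9, 9]
swap   → [9, 9]
/      → [1]
negate → [-1]
negate → [1]
negate → [-1]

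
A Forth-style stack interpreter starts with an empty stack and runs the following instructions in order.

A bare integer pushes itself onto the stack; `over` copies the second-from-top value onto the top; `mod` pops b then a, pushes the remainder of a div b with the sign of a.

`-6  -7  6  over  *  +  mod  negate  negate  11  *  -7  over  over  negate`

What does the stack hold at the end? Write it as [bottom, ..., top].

[-66, -7, -66, 7]

-6     : [-6]
-7     : [-6, -7]
6      : [-6, -7, 6]
over   : [-6, -7, 6, -7]
*      : [-6, -7, -42]
+      : [-6, -49]
mod    : [-6]
negate : [6]
negate : [-6]
11     : [-6, 11]
*      : [-66]
-7     : [-66, -7]
over   : [-66, -7, -66]
over   : [-66, -7, -66, -7]
negate : [-66, -7, -66, 7]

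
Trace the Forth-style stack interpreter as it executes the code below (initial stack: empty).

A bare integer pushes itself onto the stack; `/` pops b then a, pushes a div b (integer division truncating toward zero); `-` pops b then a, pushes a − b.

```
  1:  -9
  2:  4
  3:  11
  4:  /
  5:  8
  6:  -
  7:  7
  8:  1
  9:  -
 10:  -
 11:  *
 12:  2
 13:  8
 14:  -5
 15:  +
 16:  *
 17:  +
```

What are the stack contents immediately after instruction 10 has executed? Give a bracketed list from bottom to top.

-9  [-9]
4   [-9, 4]
11  [-9, 4, 11]
/   [-9, 0]
8   [-9, 0, 8]
-   [-9, -8]
7   [-9, -8, 7]
1   [-9, -8, 7, 1]
-   [-9, -8, 6]
-   [-9, -14]

[-9, -14]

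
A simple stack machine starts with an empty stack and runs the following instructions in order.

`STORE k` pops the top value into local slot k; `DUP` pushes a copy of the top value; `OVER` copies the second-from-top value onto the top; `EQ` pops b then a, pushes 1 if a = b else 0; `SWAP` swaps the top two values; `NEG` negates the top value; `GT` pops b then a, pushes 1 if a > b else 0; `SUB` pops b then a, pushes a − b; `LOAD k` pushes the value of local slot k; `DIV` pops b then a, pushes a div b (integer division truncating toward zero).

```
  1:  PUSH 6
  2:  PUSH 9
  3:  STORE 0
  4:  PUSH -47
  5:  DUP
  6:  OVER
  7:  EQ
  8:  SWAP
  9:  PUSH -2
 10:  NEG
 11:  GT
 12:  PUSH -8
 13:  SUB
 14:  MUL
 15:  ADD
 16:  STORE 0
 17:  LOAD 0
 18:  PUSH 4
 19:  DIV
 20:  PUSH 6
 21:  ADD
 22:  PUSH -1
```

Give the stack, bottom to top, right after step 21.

PUSH 6   -> 6
PUSH 9   -> 6 9
STORE 0  -> 6
PUSH -47 -> 6 -47
DUP      -> 6 -47 -47
OVER     -> 6 -47 -47 -47
EQ       -> 6 -47 1
SWAP     -> 6 1 -47
PUSH -2  -> 6 1 -47 -2
NEG      -> 6 1 -47 2
GT       -> 6 1 0
PUSH -8  -> 6 1 0 -8
SUB      -> 6 1 8
MUL      -> 6 8
ADD      -> 14
STORE 0  -> (empty)
LOAD 0   -> 14
PUSH 4   -> 14 4
DIV      -> 3
PUSH 6   -> 3 6
ADD      -> 9

[9]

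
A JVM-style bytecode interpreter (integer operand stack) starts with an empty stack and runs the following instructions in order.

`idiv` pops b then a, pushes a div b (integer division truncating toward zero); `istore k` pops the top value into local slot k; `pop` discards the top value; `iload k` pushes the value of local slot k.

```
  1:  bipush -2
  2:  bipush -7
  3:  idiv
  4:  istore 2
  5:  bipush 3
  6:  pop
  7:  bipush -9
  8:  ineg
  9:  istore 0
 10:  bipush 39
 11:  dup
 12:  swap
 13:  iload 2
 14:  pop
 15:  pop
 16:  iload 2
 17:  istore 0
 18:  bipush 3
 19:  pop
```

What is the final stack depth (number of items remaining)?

bipush -2 → [-2]
bipush -7 → [-2, -7]
idiv      → [0]
istore 2  → []
bipush 3  → [3]
pop       → []
bipush -9 → [-9]
ineg      → [9]
istore 0  → []
bipush 39 → [39]
dup       → [39, 39]
swap      → [39, 39]
iload 2   → [39, 39, 0]
pop       → [39, 39]
pop       → [39]
iload 2   → [39, 0]
istore 0  → [39]
bipush 3  → [39, 3]
pop       → [39]

1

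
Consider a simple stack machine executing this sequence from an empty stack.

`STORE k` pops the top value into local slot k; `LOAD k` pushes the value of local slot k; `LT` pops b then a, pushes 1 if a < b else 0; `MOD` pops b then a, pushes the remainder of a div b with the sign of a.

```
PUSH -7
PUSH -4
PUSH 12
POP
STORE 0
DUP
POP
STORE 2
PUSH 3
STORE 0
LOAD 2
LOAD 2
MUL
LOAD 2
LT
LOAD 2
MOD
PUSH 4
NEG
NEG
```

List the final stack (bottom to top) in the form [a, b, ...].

[0, 4]

PUSH -7  [-7]
PUSH -4  [-7, -4]
PUSH 12  [-7, -4, 12]
POP      [-7, -4]
STORE 0  [-7]
DUP      [-7, -7]
POP      [-7]
STORE 2  []
PUSH 3   [3]
STORE 0  []
LOAD 2   [-7]
LOAD 2   [-7, -7]
MUL      [49]
LOAD 2   [49, -7]
LT       [0]
LOAD 2   [0, -7]
MOD      [0]
PUSH 4   [0, 4]
NEG      [0, -4]
NEG      [0, 4]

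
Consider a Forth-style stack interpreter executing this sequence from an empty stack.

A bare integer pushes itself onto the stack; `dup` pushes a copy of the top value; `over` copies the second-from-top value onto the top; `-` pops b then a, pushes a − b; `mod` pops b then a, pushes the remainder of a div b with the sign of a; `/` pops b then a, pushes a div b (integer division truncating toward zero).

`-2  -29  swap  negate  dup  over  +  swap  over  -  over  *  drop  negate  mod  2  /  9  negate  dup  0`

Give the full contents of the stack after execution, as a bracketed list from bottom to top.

[0, -9, -9, 0]

-2      [-2]
-29     [-2, -29]
swap    [-29, -2]
negate  [-29, 2]
dup     [-29, 2, 2]
over    [-29, 2, 2, 2]
+       [-29, 2, 4]
swap    [-29, 4, 2]
over    [-29, 4, 2, 4]
-       [-29, 4, -2]
over    [-29, 4, -2, 4]
*       [-29, 4, -8]
drop    [-29, 4]
negate  [-29, -4]
mod     [-1]
2       [-1, 2]
/       [0]
9       [0, 9]
negate  [0, -9]
dup     [0, -9, -9]
0       [0, -9, -9, 0]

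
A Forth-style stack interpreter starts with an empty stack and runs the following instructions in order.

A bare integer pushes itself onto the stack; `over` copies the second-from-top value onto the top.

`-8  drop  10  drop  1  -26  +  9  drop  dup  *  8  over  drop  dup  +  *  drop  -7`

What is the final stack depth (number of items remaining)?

1

-8   → [-8]
drop → []
10   → [10]
drop → []
1    → [1]
-26  → [1, -26]
+    → [-25]
9    → [-25, 9]
drop → [-25]
dup  → [-25, -25]
*    → [625]
8    → [625, 8]
over → [625, 8, 625]
drop → [625, 8]
dup  → [625, 8, 8]
+    → [625, 16]
*    → [10000]
drop → []
-7   → [-7]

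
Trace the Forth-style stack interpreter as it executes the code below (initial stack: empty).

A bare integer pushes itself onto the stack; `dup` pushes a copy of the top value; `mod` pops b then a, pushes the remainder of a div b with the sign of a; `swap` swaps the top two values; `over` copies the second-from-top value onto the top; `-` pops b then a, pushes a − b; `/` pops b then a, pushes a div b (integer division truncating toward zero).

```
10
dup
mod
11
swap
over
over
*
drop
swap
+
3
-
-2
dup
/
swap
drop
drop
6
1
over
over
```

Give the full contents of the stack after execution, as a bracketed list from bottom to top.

[6, 1, 6, 1]

10   -> [10]
dup  -> [10, 10]
mod  -> [0]
11   -> [0, 11]
swap -> [11, 0]
over -> [11, 0, 11]
over -> [11, 0, 11, 0]
*    -> [11, 0, 0]
drop -> [11, 0]
swap -> [0, 11]
+    -> [11]
3    -> [11, 3]
-    -> [8]
-2   -> [8, -2]
dup  -> [8, -2, -2]
/    -> [8, 1]
swap -> [1, 8]
drop -> [1]
drop -> []
6    -> [6]
1    -> [6, 1]
over -> [6, 1, 6]
over -> [6, 1, 6, 1]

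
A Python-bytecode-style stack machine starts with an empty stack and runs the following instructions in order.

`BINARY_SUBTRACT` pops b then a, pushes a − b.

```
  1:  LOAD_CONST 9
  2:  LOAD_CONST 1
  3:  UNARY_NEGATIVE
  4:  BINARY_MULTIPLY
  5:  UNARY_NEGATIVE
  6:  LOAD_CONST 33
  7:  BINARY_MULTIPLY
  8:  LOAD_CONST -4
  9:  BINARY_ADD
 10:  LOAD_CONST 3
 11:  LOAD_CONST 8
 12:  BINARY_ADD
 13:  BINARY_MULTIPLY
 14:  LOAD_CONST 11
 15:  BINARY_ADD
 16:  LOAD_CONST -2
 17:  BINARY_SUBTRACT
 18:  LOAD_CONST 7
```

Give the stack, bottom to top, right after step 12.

LOAD_CONST 9    : [9]
LOAD_CONST 1    : [9, 1]
UNARY_NEGATIVE  : [9, -1]
BINARY_MULTIPLY : [-9]
UNARY_NEGATIVE  : [9]
LOAD_CONST 33   : [9, 33]
BINARY_MULTIPLY : [297]
LOAD_CONST -4   : [297, -4]
BINARY_ADD      : [293]
LOAD_CONST 3    : [293, 3]
LOAD_CONST 8    : [293, 3, 8]
BINARY_ADD      : [293, 11]

[293, 11]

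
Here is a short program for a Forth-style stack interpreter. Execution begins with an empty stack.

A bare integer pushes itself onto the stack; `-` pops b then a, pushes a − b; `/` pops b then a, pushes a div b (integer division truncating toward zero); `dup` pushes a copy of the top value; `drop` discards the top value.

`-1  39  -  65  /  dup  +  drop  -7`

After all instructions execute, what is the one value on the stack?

-7

-1   : [-1]
39   : [-1, 39]
-    : [-40]
65   : [-40, 65]
/    : [0]
dup  : [0, 0]
+    : [0]
drop : []
-7   : [-7]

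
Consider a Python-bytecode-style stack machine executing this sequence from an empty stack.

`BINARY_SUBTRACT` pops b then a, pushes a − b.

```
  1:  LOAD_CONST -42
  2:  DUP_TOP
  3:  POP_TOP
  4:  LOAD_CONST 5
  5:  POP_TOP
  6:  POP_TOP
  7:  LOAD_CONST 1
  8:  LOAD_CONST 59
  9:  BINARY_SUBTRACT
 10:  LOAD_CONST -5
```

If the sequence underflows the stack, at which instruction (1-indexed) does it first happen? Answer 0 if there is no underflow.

0

LOAD_CONST -42  : [-42]
DUP_TOP         : [-42, -42]
POP_TOP         : [-42]
LOAD_CONST 5    : [-42, 5]
POP_TOP         : [-42]
POP_TOP         : []
LOAD_CONST 1    : [1]
LOAD_CONST 59   : [1, 59]
BINARY_SUBTRACT : [-58]
LOAD_CONST -5   : [-58, -5]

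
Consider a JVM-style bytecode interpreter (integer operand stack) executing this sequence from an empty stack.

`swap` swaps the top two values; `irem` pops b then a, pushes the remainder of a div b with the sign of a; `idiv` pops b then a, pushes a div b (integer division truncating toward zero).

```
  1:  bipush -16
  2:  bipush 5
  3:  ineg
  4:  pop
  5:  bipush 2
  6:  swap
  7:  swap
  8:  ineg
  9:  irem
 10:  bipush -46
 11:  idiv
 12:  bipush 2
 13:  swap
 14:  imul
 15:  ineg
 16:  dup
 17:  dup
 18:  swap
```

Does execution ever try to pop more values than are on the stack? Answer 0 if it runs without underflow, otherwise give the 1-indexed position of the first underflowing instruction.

0

bipush -16 : -16
bipush 5   : -16 5
ineg       : -16 -5
pop        : -16
bipush 2   : -16 2
swap       : 2 -16
swap       : -16 2
ineg       : -16 -2
irem       : 0
bipush -46 : 0 -46
idiv       : 0
bipush 2   : 0 2
swap       : 2 0
imul       : 0
ineg       : 0
dup        : 0 0
dup        : 0 0 0
swap       : 0 0 0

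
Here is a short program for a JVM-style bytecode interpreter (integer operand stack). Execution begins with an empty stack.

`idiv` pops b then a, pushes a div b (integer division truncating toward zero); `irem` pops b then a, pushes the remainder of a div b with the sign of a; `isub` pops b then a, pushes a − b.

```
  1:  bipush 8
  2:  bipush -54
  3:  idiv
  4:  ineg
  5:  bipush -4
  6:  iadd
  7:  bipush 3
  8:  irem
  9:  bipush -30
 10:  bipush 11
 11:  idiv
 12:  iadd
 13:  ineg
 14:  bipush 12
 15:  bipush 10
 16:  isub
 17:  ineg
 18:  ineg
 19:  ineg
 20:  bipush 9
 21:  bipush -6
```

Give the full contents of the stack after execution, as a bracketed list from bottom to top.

[3, -2, 9, -6]

bipush 8   → 8
bipush -54 → 8 -54
idiv       → 0
ineg       → 0
bipush -4  → 0 -4
iadd       → -4
bipush 3   → -4 3
irem       → -1
bipush -30 → -1 -30
bipush 11  → -1 -30 11
idiv       → -1 -2
iadd       → -3
ineg       → 3
bipush 12  → 3 12
bipush 10  → 3 12 10
isub       → 3 2
ineg       → 3 -2
ineg       → 3 2
ineg       → 3 -2
bipush 9   → 3 -2 9
bipush -6  → 3 -2 9 -6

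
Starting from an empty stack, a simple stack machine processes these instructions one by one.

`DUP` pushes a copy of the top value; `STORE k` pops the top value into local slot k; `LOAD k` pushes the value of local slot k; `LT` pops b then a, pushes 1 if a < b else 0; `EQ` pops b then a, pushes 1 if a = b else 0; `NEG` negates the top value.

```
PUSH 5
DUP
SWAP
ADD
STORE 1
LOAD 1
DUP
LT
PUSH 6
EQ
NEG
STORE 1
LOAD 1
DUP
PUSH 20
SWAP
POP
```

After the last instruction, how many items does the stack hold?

2

PUSH 5  -> [5]
DUP     -> [5, 5]
SWAP    -> [5, 5]
ADD     -> [10]
STORE 1 -> []
LOAD 1  -> [10]
DUP     -> [10, 10]
LT      -> [0]
PUSH 6  -> [0, 6]
EQ      -> [0]
NEG     -> [0]
STORE 1 -> []
LOAD 1  -> [0]
DUP     -> [0, 0]
PUSH 20 -> [0, 0, 20]
SWAP    -> [0, 20, 0]
POP     -> [0, 20]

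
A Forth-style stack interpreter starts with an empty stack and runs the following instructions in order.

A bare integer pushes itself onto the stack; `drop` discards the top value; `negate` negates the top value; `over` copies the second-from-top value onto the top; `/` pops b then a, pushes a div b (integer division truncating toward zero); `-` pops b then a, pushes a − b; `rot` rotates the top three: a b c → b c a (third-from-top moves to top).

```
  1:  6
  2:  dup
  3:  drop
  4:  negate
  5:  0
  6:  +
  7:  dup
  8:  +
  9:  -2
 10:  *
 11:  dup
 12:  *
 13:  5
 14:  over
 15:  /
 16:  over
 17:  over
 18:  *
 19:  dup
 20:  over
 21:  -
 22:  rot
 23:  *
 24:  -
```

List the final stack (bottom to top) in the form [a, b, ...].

6      → [6]
dup    → [6, 6]
drop   → [6]
negate → [-6]
0      → [-6, 0]
+      → [-6]
dup    → [-6, -6]
+      → [-12]
-2     → [-12, -2]
*      → [24]
dup    → [24, 24]
*      → [576]
5      → [576, 5]
over   → [576, 5, 576]
/      → [576, 0]
over   → [576, 0, 576]
over   → [576, 0, 576, 0]
*      → [576, 0, 0]
dup    → [576, 0, 0, 0]
over   → [576, 0, 0, 0, 0]
-      → [576, 0, 0, 0]
rot    → [576, 0, 0, 0]
*      → [576, 0, 0]
-      → [576, 0]

[576, 0]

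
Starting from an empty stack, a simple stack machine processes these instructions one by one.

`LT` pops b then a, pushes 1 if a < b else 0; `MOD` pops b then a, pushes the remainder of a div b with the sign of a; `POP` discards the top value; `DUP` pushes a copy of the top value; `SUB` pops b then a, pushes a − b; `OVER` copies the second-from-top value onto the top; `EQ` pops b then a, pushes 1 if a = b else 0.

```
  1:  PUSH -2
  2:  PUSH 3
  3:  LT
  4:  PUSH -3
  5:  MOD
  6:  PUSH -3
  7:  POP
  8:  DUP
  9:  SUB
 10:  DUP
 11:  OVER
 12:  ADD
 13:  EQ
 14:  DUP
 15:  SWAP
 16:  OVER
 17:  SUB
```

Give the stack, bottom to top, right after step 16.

PUSH -2  [-2]
PUSH 3   [-2, 3]
LT       [1]
PUSH -3  [1, -3]
MOD      [1]
PUSH -3  [1, -3]
POP      [1]
DUP      [1, 1]
SUB      [0]
DUP      [0, 0]
OVER     [0, 0, 0]
ADD      [0, 0]
EQ       [1]
DUP      [1, 1]
SWAP     [1, 1]
OVER     [1, 1, 1]

[1, 1, 1]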